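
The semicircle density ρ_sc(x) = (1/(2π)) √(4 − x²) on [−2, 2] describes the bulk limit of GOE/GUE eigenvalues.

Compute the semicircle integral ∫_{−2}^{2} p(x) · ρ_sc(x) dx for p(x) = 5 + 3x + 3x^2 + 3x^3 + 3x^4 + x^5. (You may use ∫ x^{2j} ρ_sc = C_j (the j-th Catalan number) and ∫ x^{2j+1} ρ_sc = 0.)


Write p(x) = Σ a_i x^i, split into monomials and integrate each against ρ_sc separately.
Using ∫ x^{2j} ρ_sc = C_j = (1/(j+1)) C(2j, j) (Catalan numbers) and ∫ x^{2j+1} ρ_sc = 0 (odd monomials vanish by symmetry):
  i = 0 (even): a_0 · C_{0} = 5 · 1 = 5
  i = 1 (odd): ∫ x^1 ρ_sc = 0 (vanishes)
  i = 2 (even): a_2 · C_{1} = 3 · 1 = 3
  i = 3 (odd): ∫ x^3 ρ_sc = 0 (vanishes)
  i = 4 (even): a_4 · C_{2} = 3 · 2 = 6
  i = 5 (odd): ∫ x^5 ρ_sc = 0 (vanishes)

Summing the contributions: ∫_{−2}^{2} p(x) ρ_sc(x) dx = 5 + 3 + 6 = 14.


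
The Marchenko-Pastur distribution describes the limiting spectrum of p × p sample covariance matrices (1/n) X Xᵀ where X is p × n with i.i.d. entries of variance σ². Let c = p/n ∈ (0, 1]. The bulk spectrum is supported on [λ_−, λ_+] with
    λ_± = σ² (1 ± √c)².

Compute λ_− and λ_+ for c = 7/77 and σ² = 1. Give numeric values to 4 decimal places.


c = 7/77 = 0.090909; √c = 0.301511.
λ_− = σ² (1 − √c)² = 1 · (1 − 0.301511)² = 1 · (0.698489)² = 0.487886.
λ_+ = σ² (1 + √c)² = 1 · (1 + 0.301511)² = 1 · (1.301511)² = 1.693932.

Rounded to 4 decimal places: λ_− ≈ 0.4879, λ_+ ≈ 1.6939.


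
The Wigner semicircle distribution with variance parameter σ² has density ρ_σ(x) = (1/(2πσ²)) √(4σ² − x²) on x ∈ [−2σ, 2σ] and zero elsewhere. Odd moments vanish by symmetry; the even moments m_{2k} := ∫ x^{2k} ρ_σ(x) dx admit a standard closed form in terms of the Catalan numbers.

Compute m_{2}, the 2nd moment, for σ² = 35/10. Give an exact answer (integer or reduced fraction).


By the scaled semicircle moment identity, m_{2k} = σ^{2k} · C_k with k = 1.
C_1 = (1/(k+1)) · C(2k, k) = (1/2) · C(2, 1) = (1/2) · 2 = 1.
σ^{2k} = (σ²)^k = (35/10)^1 = 7/2.

Therefore m_{2} = σ^{2} · C_1 = (7/2) · 1 = 7/2.


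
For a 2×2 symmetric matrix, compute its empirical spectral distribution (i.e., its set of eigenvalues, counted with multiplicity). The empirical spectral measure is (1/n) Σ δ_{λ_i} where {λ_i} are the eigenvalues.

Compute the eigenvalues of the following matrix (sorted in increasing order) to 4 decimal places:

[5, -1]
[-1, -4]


Since M is real symmetric, both eigenvalues are real; they are the roots of det(λI − M) = λ² − (tr M) λ + det M.
tr M = 5 + (-4) = 1.
det M = 5·(-4) − (-1)² = -20 − 1 = -21.
Characteristic polynomial: λ² − λ − 21 = 0.
Discriminant Δ = (tr M)² − 4·det M = 1 − (-84) = 85; √Δ = 9.219544.
λ = (tr M ± √Δ)/2 = (1 ± 9.219544)/2, giving (tr M − √Δ)/2 = -4.1098 and (tr M + √Δ)/2 = 5.1098.

Eigenvalues sorted in increasing order: [-4.1098, 5.1098].


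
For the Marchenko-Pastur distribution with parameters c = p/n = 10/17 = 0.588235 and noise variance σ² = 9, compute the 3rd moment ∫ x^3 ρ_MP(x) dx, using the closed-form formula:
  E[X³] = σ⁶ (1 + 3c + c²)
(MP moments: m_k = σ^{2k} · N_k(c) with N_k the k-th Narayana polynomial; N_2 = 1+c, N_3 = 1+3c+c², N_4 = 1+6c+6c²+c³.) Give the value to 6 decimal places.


E[X³] = σ⁶ (1 + 3c + c²) (third MP moment). With σ² = 9 (so σ⁶ = 729) and c = 10/17 = 0.588235: E[X³] = 729 · (1 + 3·0.588235 + (0.588235)²) = 729 · 3.110727.

So E[X^3] = 2267.719723.


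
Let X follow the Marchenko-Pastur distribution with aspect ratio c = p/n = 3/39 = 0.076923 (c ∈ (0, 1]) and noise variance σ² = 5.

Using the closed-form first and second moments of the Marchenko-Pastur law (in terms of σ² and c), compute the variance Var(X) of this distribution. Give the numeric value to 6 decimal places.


Recall the MP moments m_1 = E[X] = σ² and m_2 = E[X²] = σ⁴ (1 + c).
m_1 = E[X] = σ² = 5, so m_1² = 25.
m_2 = E[X²] = σ⁴ (1 + c) = 25 · (1 + 0.076923) = 25 · 1.076923 = 26.923077.
(Note m_2 − m_1² simplifies to c · σ⁴ = 0.076923 · 25.)

Var(X) = m_2 − m_1² = 26.923077 − 25 = 1.923077.


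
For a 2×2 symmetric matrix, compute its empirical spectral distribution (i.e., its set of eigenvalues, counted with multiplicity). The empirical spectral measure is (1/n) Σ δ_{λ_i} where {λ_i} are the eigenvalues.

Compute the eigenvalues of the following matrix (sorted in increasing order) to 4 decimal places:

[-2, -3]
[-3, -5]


Since M is real symmetric, both eigenvalues are real; they are the roots of det(λI − M) = λ² − (tr M) λ + det M.
tr M = -2 + (-5) = -7.
det M = (-2)·(-5) − (-3)² = 10 − 9 = 1.
Characteristic polynomial: λ² + 7λ + 1 = 0.
Discriminant Δ = (tr M)² − 4·det M = 49 − 4 = 45; √Δ = 6.708204.
λ = (tr M ± √Δ)/2 = (-7 ± 6.708204)/2, giving (tr M − √Δ)/2 = -6.8541 and (tr M + √Δ)/2 = -0.1459.

Eigenvalues sorted in increasing order: [-6.8541, -0.1459].


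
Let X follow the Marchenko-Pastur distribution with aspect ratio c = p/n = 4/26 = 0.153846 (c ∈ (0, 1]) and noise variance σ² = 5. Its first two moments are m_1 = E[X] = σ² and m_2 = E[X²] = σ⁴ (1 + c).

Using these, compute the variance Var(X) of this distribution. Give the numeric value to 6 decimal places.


m_1 = E[X] = σ² = 5, so m_1² = 25.
m_2 = E[X²] = σ⁴ (1 + c) = 25 · (1 + 0.153846) = 25 · 1.153846 = 28.846154.
(Note m_2 − m_1² simplifies to c · σ⁴ = 0.153846 · 25.)

Var(X) = m_2 − m_1² = 28.846154 − 25 = 3.846154.


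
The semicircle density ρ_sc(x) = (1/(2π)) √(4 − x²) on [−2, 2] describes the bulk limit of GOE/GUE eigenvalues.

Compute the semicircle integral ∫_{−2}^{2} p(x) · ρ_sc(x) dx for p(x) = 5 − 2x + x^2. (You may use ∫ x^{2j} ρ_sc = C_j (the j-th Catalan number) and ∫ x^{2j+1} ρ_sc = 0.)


Write p(x) = Σ a_i x^i, split into monomials and integrate each against ρ_sc separately.
Using ∫ x^{2j} ρ_sc = C_j = (1/(j+1)) C(2j, j) (Catalan numbers) and ∫ x^{2j+1} ρ_sc = 0 (odd monomials vanish by symmetry):
  i = 0 (even): a_0 · C_{0} = 5 · 1 = 5
  i = 1 (odd): ∫ x^1 ρ_sc = 0 (vanishes)
  i = 2 (even): a_2 · C_{1} = 1 · 1 = 1

Summing the contributions: ∫_{−2}^{2} p(x) ρ_sc(x) dx = 5 + 1 = 6.


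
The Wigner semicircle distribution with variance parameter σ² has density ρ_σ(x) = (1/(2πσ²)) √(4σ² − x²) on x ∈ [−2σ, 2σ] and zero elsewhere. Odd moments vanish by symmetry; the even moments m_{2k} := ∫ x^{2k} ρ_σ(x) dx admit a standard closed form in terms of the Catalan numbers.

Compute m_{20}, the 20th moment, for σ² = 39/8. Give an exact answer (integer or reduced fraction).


By the scaled semicircle moment identity, m_{2k} = σ^{2k} · C_k with k = 10.
C_10 = (1/(k+1)) · C(2k, k) = (1/11) · C(20, 10) = (1/11) · 184756 = 16796.
σ^{2k} = (σ²)^k = (39/8)^10 = 8140406085191601/1073741824.

Therefore m_{20} = σ^{20} · C_10 = (8140406085191601/1073741824) · 16796 = 34181565151719532599/268435456.


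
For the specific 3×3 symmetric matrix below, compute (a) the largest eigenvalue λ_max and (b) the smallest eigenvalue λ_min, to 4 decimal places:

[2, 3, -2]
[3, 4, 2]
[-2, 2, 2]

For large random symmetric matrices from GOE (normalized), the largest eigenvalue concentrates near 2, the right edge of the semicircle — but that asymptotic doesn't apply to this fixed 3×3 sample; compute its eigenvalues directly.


Since M is real symmetric, all three eigenvalues are real; they are the roots of det(λI − M) = λ³ − (tr M) λ² + s λ − det M, where s is the sum of the principal 2×2 minors.
tr M = 2 + 4 + 2 = 8.
s = (2·4 − 3²) + (2·2 − (-2)²) + (4·2 − 2²) = -1 + 0 + 4 = 3.
det M (expand along row 1) = 2·4 − 3·10 + (-2)·14 = -50.
Characteristic polynomial: λ³ − 8λ² + 3λ + 50 = 0.
Substitute λ = y + (tr M)/3 = y + 2.666667 to remove the quadratic term: y³ + p·y + q = 0 with p = s − (tr M)²/3 = -18.333333 and q = −2(tr M)³/27 + (tr M)·s/3 − det M = 20.074074.
Three real roots ⇒ use the trigonometric (Viète) form: r = 2√(−p/3) = 4.944132, φ = arccos(3q/(p·r)) = arccos(-0.664393) = 2.297478 rad.
y_k = r·cos(φ/3 − 2πk/3) for k = 0, 1, 2 gives y = 3.563780, 1.185927, -4.749707.
λ_k = y_k + 2.666667 gives λ = 6.2304, 3.8526, -2.0830 (check: the sum is 8.0000 = tr M).

Hence λ_max = 6.2304 and λ_min = -2.0830.


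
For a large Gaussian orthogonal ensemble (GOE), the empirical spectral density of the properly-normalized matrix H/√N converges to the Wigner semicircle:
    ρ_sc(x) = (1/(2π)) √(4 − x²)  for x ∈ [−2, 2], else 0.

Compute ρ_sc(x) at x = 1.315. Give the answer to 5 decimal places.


ρ_sc(x) = (1/(2π)) √(4 − x²). With x = 1.315:
  4 − x² = 4 − (1.315)² = 4 − 1.729225 = 2.270775.
  √(4 − x²) = 1.506909.
  1/(2π) = 0.159155.
  ρ_sc(1.315) = 0.159155 · 1.506909 = 0.239832.

Rounded to 5 decimal places: ρ_sc(1.315) ≈ 0.23983.


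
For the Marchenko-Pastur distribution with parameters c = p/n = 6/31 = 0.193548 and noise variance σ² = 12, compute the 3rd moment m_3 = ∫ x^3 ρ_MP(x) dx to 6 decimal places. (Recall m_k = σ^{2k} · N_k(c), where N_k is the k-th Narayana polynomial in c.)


E[X³] = σ⁶ (1 + 3c + c²) (third MP moment). With σ² = 12 (so σ⁶ = 1728) and c = 6/31 = 0.193548: E[X³] = 1728 · (1 + 3·0.193548 + (0.193548)²) = 1728 · 1.618106.

So E[X^3] = 2796.087409.


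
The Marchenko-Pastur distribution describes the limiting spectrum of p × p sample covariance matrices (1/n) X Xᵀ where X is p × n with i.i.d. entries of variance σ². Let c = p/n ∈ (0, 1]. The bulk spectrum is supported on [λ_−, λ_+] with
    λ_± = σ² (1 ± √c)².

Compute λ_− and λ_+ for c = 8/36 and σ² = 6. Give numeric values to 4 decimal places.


c = 8/36 = 0.222222; √c = 0.471405.
λ_− = σ² (1 − √c)² = 6 · (1 − 0.471405)² = 6 · (0.528595)² = 1.676479.
λ_+ = σ² (1 + √c)² = 6 · (1 + 0.471405)² = 6 · (1.471405)² = 12.990188.

Rounded to 4 decimal places: λ_− ≈ 1.6765, λ_+ ≈ 12.9902.


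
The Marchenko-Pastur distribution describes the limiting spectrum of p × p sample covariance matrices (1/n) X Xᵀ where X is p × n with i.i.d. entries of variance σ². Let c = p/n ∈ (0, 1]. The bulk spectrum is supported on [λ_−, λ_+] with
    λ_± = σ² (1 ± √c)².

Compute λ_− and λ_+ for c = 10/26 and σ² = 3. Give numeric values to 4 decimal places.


c = 10/26 = 0.384615; √c = 0.620174.
λ_− = σ² (1 − √c)² = 3 · (1 − 0.620174)² = 3 · (0.379826)² = 0.432804.
λ_+ = σ² (1 + √c)² = 3 · (1 + 0.620174)² = 3 · (1.620174)² = 7.874888.

Rounded to 4 decimal places: λ_− ≈ 0.4328, λ_+ ≈ 7.8749.


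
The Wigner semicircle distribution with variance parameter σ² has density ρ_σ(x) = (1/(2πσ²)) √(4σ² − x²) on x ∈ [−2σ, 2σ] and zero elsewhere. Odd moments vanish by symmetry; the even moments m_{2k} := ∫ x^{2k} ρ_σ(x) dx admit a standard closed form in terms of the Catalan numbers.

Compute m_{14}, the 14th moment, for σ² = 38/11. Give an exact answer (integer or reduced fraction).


By the scaled semicircle moment identity, m_{2k} = σ^{2k} · C_k with k = 7.
C_7 = (1/(k+1)) · C(2k, k) = (1/8) · C(14, 7) = (1/8) · 3432 = 429.
σ^{2k} = (σ²)^k = (38/11)^7 = 114415582592/19487171.

Therefore m_{14} = σ^{14} · C_7 = (114415582592/19487171) · 429 = 4462207721088/1771561.


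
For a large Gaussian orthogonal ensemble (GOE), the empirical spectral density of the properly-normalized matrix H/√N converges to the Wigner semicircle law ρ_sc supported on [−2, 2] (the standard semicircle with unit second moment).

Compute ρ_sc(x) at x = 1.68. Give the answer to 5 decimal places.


ρ_sc(x) = (1/(2π)) √(4 − x²). With x = 1.68:
  4 − x² = 4 − (1.68)² = 4 − 2.822400 = 1.177600.
  √(4 − x²) = 1.085173.
  1/(2π) = 0.159155.
  ρ_sc(1.68) = 0.159155 · 1.085173 = 0.172711.

Rounded to 5 decimal places: ρ_sc(1.68) ≈ 0.17271.


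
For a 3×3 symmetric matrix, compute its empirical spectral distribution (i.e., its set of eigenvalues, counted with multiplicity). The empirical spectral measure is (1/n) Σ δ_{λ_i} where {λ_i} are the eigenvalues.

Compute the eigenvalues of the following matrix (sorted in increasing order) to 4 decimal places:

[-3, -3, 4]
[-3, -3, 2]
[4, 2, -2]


Since M is real symmetric, all three eigenvalues are real; they are the roots of det(λI − M) = λ³ − (tr M) λ² + s λ − det M, where s is the sum of the principal 2×2 minors.
tr M = -3 + (-3) + (-2) = -8.
s = ((-3)·(-3) − (-3)²) + ((-3)·(-2) − 4²) + ((-3)·(-2) − 2²) = 0 + (-10) + 2 = -8.
det M (expand along row 1) = (-3)·2 − (-3)·(-2) + 4·6 = 12.
Characteristic polynomial: λ³ + 8λ² − 8λ − 12 = 0.
Substitute λ = y + (tr M)/3 = y − 2.666667 to remove the quadratic term: y³ + p·y + q = 0 with p = s − (tr M)²/3 = -29.333333 and q = −2(tr M)³/27 + (tr M)·s/3 − det M = 47.259259.
Three real roots ⇒ use the trigonometric (Viète) form: r = 2√(−p/3) = 6.253888, φ = arccos(3q/(p·r)) = arccos(-0.772853) = 2.454120 rad.
y_k = r·cos(φ/3 − 2πk/3) for k = 0, 1, 2 gives y = 4.275488, 1.814911, -6.090399.
λ_k = y_k − 2.666667 gives λ = 1.6088, -0.8518, -8.7571 (check: the sum is -8.0000 = tr M).

Eigenvalues sorted in increasing order: [-8.7571, -0.8518, 1.6088].


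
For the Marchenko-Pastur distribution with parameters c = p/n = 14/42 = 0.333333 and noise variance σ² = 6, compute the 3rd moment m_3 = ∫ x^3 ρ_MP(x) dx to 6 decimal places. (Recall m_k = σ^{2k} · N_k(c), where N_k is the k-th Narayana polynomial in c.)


E[X³] = σ⁶ (1 + 3c + c²) (third MP moment). With σ² = 6 (so σ⁶ = 216) and c = 14/42 = 0.333333: E[X³] = 216 · (1 + 3·0.333333 + (0.333333)²) = 216 · 2.111111.

So E[X^3] = 456.000000.


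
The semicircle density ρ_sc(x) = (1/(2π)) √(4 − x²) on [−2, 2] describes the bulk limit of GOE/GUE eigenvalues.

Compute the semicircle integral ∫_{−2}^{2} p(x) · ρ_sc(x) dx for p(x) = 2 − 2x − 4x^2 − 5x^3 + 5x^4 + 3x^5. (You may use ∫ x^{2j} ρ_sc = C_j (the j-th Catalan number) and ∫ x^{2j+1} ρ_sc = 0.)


Write p(x) = Σ a_i x^i, split into monomials and integrate each against ρ_sc separately.
Using ∫ x^{2j} ρ_sc = C_j = (1/(j+1)) C(2j, j) (Catalan numbers) and ∫ x^{2j+1} ρ_sc = 0 (odd monomials vanish by symmetry):
  i = 0 (even): a_0 · C_{0} = 2 · 1 = 2
  i = 1 (odd): ∫ x^1 ρ_sc = 0 (vanishes)
  i = 2 (even): a_2 · C_{1} = -4 · 1 = -4
  i = 3 (odd): ∫ x^3 ρ_sc = 0 (vanishes)
  i = 4 (even): a_4 · C_{2} = 5 · 2 = 10
  i = 5 (odd): ∫ x^5 ρ_sc = 0 (vanishes)

Summing the contributions: ∫_{−2}^{2} p(x) ρ_sc(x) dx = 2 + (-4) + 10 = 8.


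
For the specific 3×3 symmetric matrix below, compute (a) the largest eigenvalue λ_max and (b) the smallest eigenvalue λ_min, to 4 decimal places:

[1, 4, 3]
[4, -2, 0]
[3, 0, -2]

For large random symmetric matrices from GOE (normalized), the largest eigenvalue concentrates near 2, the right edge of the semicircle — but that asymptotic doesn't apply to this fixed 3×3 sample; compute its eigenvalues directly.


Since M is real symmetric, all three eigenvalues are real; they are the roots of det(λI − M) = λ³ − (tr M) λ² + s λ − det M, where s is the sum of the principal 2×2 minors.
tr M = 1 + (-2) + (-2) = -3.
s = (1·(-2) − 4²) + (1·(-2) − 3²) + ((-2)·(-2) − 0²) = -18 + (-11) + 4 = -25.
det M (expand along row 1) = 1·4 − 4·(-8) + 3·6 = 54.
Characteristic polynomial: λ³ + 3λ² − 25λ − 54 = 0.
Substitute λ = y + (tr M)/3 = y − 1.000000 to remove the quadratic term: y³ + p·y + q = 0 with p = s − (tr M)²/3 = -28.000000 and q = −2(tr M)³/27 + (tr M)·s/3 − det M = -27.000000.
Three real roots ⇒ use the trigonometric (Viète) form: r = 2√(−p/3) = 6.110101, φ = arccos(3q/(p·r)) = arccos(0.473455) = 1.077587 rad.
y_k = r·cos(φ/3 − 2πk/3) for k = 0, 1, 2 gives y = 5.720153, -1.000000, -4.720153.
λ_k = y_k − 1.000000 gives λ = 4.7202, -2.0000, -5.7202 (check: the sum is -3.0000 = tr M).

Hence λ_max = 4.7202 and λ_min = -5.7202.


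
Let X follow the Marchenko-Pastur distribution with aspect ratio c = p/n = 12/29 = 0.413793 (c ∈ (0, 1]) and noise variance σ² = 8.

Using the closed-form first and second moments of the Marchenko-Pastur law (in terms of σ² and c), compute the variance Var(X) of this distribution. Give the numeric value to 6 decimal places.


Recall the MP moments m_1 = E[X] = σ² and m_2 = E[X²] = σ⁴ (1 + c).
m_1 = E[X] = σ² = 8, so m_1² = 64.
m_2 = E[X²] = σ⁴ (1 + c) = 64 · (1 + 0.413793) = 64 · 1.413793 = 90.482759.
(Note m_2 − m_1² simplifies to c · σ⁴ = 0.413793 · 64.)

Var(X) = m_2 − m_1² = 90.482759 − 64 = 26.482759.


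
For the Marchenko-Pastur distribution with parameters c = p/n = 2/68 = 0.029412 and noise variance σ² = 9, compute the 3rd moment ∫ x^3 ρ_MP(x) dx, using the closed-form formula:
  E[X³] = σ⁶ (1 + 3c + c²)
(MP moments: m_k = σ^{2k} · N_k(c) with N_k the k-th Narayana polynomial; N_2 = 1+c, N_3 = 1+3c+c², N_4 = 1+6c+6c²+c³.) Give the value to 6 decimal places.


E[X³] = σ⁶ (1 + 3c + c²) (third MP moment). With σ² = 9 (so σ⁶ = 729) and c = 2/68 = 0.029412: E[X³] = 729 · (1 + 3·0.029412 + (0.029412)²) = 729 · 1.089100.

So E[X^3] = 793.954152.


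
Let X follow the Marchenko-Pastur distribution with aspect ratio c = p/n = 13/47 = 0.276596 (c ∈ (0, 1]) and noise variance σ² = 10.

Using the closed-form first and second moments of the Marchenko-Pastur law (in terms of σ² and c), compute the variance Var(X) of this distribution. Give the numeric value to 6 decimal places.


Recall the MP moments m_1 = E[X] = σ² and m_2 = E[X²] = σ⁴ (1 + c).
m_1 = E[X] = σ² = 10, so m_1² = 100.
m_2 = E[X²] = σ⁴ (1 + c) = 100 · (1 + 0.276596) = 100 · 1.276596 = 127.659574.
(Note m_2 − m_1² simplifies to c · σ⁴ = 0.276596 · 100.)

Var(X) = m_2 − m_1² = 127.659574 − 100 = 27.659574.


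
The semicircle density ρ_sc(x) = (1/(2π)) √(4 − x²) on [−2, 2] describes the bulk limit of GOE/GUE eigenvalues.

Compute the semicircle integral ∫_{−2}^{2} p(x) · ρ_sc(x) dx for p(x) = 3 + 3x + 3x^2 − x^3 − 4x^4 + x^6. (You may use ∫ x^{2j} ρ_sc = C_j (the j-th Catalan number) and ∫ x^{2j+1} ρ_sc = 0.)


Write p(x) = Σ a_i x^i, split into monomials and integrate each against ρ_sc separately.
Using ∫ x^{2j} ρ_sc = C_j = (1/(j+1)) C(2j, j) (Catalan numbers) and ∫ x^{2j+1} ρ_sc = 0 (odd monomials vanish by symmetry):
  i = 0 (even): a_0 · C_{0} = 3 · 1 = 3
  i = 1 (odd): ∫ x^1 ρ_sc = 0 (vanishes)
  i = 2 (even): a_2 · C_{1} = 3 · 1 = 3
  i = 3 (odd): ∫ x^3 ρ_sc = 0 (vanishes)
  i = 4 (even): a_4 · C_{2} = -4 · 2 = -8
  i = 6 (even): a_6 · C_{3} = 1 · 5 = 5

Summing the contributions: ∫_{−2}^{2} p(x) ρ_sc(x) dx = 3 + 3 + (-8) + 5 = 3.


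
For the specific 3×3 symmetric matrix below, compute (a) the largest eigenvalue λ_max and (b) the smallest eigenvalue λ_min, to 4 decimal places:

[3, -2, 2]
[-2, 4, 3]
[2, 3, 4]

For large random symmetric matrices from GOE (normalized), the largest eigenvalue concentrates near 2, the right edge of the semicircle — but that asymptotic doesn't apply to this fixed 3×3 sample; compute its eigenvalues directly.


Since M is real symmetric, all three eigenvalues are real; they are the roots of det(λI − M) = λ³ − (tr M) λ² + s λ − det M, where s is the sum of the principal 2×2 minors.
tr M = 3 + 4 + 4 = 11.
s = (3·4 − (-2)²) + (3·4 − 2²) + (4·4 − 3²) = 8 + 8 + 7 = 23.
det M (expand along row 1) = 3·7 − (-2)·(-14) + 2·(-14) = -35.
Characteristic polynomial: λ³ − 11λ² + 23λ + 35 = 0.
Substitute λ = y + (tr M)/3 = y + 3.666667 to remove the quadratic term: y³ + p·y + q = 0 with p = s − (tr M)²/3 = -17.333333 and q = −2(tr M)³/27 + (tr M)·s/3 − det M = 20.740741.
Three real roots ⇒ use the trigonometric (Viète) form: r = 2√(−p/3) = 4.807402, φ = arccos(3q/(p·r)) = arccos(-0.746712) = 2.413901 rad.
y_k = r·cos(φ/3 − 2πk/3) for k = 0, 1, 2 gives y = 3.333333, 1.333333, -4.666667.
λ_k = y_k + 3.666667 gives λ = 7.0000, 5.0000, -1.0000 (check: the sum is 11.0000 = tr M).

Hence λ_max = 7.0000 and λ_min = -1.0000.


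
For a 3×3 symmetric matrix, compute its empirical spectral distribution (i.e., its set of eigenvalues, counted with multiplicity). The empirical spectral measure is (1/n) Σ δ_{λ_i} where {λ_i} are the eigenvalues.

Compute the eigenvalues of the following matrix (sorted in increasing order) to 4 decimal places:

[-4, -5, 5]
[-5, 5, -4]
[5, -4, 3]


Since M is real symmetric, all three eigenvalues are real; they are the roots of det(λI − M) = λ³ − (tr M) λ² + s λ − det M, where s is the sum of the principal 2×2 minors.
tr M = -4 + 5 + 3 = 4.
s = ((-4)·5 − (-5)²) + ((-4)·3 − 5²) + (5·3 − (-4)²) = -45 + (-37) + (-1) = -83.
det M (expand along row 1) = (-4)·(-1) − (-5)·5 + 5·(-5) = 4.
Characteristic polynomial: λ³ − 4λ² − 83λ − 4 = 0.
Substitute λ = y + (tr M)/3 = y + 1.333333 to remove the quadratic term: y³ + p·y + q = 0 with p = s − (tr M)²/3 = -88.333333 and q = −2(tr M)³/27 + (tr M)·s/3 − det M = -119.407407.
Three real roots ⇒ use the trigonometric (Viète) form: r = 2√(−p/3) = 10.852547, φ = arccos(3q/(p·r)) = arccos(0.373677) = 1.187826 rad.
y_k = r·cos(φ/3 − 2πk/3) for k = 0, 1, 2 gives y = 10.012925, -1.381640, -8.631285.
λ_k = y_k + 1.333333 gives λ = 11.3463, -0.0483, -7.2980 (check: the sum is 4.0000 = tr M).

Eigenvalues sorted in increasing order: [-7.2980, -0.0483, 11.3463].


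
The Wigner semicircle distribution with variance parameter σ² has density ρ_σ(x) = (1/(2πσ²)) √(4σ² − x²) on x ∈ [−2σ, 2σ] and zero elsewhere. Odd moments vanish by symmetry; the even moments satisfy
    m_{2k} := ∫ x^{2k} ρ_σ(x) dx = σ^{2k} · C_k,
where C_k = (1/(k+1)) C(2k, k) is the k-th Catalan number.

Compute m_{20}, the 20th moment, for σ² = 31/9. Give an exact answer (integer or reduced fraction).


By the scaled semicircle moment identity, m_{2k} = σ^{2k} · C_k with k = 10.
C_10 = (1/(k+1)) · C(2k, k) = (1/11) · C(20, 10) = (1/11) · 184756 = 16796.
σ^{2k} = (σ²)^k = (31/9)^10 = 819628286980801/3486784401.

Therefore m_{20} = σ^{20} · C_10 = (819628286980801/3486784401) · 16796 = 13766476708129533596/3486784401.


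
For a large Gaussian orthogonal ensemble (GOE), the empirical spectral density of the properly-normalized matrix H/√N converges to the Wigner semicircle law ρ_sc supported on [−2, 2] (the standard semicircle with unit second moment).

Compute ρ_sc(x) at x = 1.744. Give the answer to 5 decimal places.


ρ_sc(x) = (1/(2π)) √(4 − x²). With x = 1.744:
  4 − x² = 4 − (1.744)² = 4 − 3.041536 = 0.958464.
  √(4 − x²) = 0.979012.
  1/(2π) = 0.159155.
  ρ_sc(1.744) = 0.159155 · 0.979012 = 0.155815.

Rounded to 5 decimal places: ρ_sc(1.744) ≈ 0.15581.


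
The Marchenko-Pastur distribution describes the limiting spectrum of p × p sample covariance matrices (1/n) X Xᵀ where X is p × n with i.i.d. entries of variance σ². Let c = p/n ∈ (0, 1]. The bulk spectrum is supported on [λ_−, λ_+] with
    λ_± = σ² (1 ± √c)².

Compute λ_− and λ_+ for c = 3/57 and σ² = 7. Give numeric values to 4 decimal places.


c = 3/57 = 0.052632; √c = 0.229416.
λ_− = σ² (1 − √c)² = 7 · (1 − 0.229416)² = 7 · (0.770584)² = 4.156601.
λ_+ = σ² (1 + √c)² = 7 · (1 + 0.229416)² = 7 · (1.229416)² = 10.580241.

Rounded to 4 decimal places: λ_− ≈ 4.1566, λ_+ ≈ 10.5802.


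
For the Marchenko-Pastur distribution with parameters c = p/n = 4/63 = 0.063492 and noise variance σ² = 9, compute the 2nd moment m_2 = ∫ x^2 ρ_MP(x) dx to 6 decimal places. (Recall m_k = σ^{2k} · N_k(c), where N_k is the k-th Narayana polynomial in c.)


E[X²] = σ⁴ (1 + c) (second MP moment). With σ² = 9 (so σ⁴ = 81) and c = 4/63 = 0.063492: E[X²] = 81 · (1 + 0.063492) = 81 · 1.063492.

So E[X^2] = 86.142857.


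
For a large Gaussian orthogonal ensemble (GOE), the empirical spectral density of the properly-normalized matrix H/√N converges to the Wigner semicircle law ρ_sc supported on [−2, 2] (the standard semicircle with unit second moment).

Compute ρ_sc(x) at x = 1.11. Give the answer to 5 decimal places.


ρ_sc(x) = (1/(2π)) √(4 − x²). With x = 1.11:
  4 − x² = 4 − (1.11)² = 4 − 1.232100 = 2.767900.
  √(4 − x²) = 1.663701.
  1/(2π) = 0.159155.
  ρ_sc(1.11) = 0.159155 · 1.663701 = 0.264786.

Rounded to 5 decimal places: ρ_sc(1.11) ≈ 0.26479.


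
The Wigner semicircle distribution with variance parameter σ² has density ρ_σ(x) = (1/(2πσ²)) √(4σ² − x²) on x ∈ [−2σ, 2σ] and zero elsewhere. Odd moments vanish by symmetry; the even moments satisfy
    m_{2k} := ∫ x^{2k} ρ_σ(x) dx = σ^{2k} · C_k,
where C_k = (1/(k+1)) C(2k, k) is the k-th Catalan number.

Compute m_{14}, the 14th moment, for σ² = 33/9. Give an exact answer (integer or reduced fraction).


By the scaled semicircle moment identity, m_{2k} = σ^{2k} · C_k with k = 7.
C_7 = (1/(k+1)) · C(2k, k) = (1/8) · C(14, 7) = (1/8) · 3432 = 429.
σ^{2k} = (σ²)^k = (33/9)^7 = 19487171/2187.

Therefore m_{14} = σ^{14} · C_7 = (19487171/2187) · 429 = 2786665453/729.


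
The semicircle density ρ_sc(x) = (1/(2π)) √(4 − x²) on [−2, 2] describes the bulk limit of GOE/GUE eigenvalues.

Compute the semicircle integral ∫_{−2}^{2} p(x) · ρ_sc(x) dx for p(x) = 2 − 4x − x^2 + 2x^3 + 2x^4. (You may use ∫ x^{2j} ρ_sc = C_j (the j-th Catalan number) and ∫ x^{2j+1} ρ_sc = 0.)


Write p(x) = Σ a_i x^i, split into monomials and integrate each against ρ_sc separately.
Using ∫ x^{2j} ρ_sc = C_j = (1/(j+1)) C(2j, j) (Catalan numbers) and ∫ x^{2j+1} ρ_sc = 0 (odd monomials vanish by symmetry):
  i = 0 (even): a_0 · C_{0} = 2 · 1 = 2
  i = 1 (odd): ∫ x^1 ρ_sc = 0 (vanishes)
  i = 2 (even): a_2 · C_{1} = -1 · 1 = -1
  i = 3 (odd): ∫ x^3 ρ_sc = 0 (vanishes)
  i = 4 (even): a_4 · C_{2} = 2 · 2 = 4

Summing the contributions: ∫_{−2}^{2} p(x) ρ_sc(x) dx = 2 + (-1) + 4 = 5.


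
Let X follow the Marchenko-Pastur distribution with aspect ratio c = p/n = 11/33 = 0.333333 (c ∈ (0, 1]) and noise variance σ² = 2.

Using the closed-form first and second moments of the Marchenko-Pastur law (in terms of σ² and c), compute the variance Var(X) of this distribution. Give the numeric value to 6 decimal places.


Recall the MP moments m_1 = E[X] = σ² and m_2 = E[X²] = σ⁴ (1 + c).
m_1 = E[X] = σ² = 2, so m_1² = 4.
m_2 = E[X²] = σ⁴ (1 + c) = 4 · (1 + 0.333333) = 4 · 1.333333 = 5.333333.
(Note m_2 − m_1² simplifies to c · σ⁴ = 0.333333 · 4.)

Var(X) = m_2 − m_1² = 5.333333 − 4 = 1.333333.


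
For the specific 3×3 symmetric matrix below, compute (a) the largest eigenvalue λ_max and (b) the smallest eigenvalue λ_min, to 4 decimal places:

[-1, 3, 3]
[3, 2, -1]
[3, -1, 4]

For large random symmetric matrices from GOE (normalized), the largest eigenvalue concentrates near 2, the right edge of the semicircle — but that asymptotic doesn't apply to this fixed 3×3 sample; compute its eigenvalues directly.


Since M is real symmetric, all three eigenvalues are real; they are the roots of det(λI − M) = λ³ − (tr M) λ² + s λ − det M, where s is the sum of the principal 2×2 minors.
tr M = -1 + 2 + 4 = 5.
s = ((-1)·2 − 3²) + ((-1)·4 − 3²) + (2·4 − (-1)²) = -11 + (-13) + 7 = -17.
det M (expand along row 1) = (-1)·7 − 3·15 + 3·(-9) = -79.
Characteristic polynomial: λ³ − 5λ² − 17λ + 79 = 0.
Substitute λ = y + (tr M)/3 = y + 1.666667 to remove the quadratic term: y³ + p·y + q = 0 with p = s − (tr M)²/3 = -25.333333 and q = −2(tr M)³/27 + (tr M)·s/3 − det M = 41.407407.
Three real roots ⇒ use the trigonometric (Viète) form: r = 2√(−p/3) = 5.811865, φ = arccos(3q/(p·r)) = arccos(-0.843707) = 2.574947 rad.
y_k = r·cos(φ/3 − 2πk/3) for k = 0, 1, 2 gives y = 3.799291, 1.909209, -5.708500.
λ_k = y_k + 1.666667 gives λ = 5.4660, 3.5759, -4.0418 (check: the sum is 5.0000 = tr M).

Hence λ_max = 5.4660 and λ_min = -4.0418.


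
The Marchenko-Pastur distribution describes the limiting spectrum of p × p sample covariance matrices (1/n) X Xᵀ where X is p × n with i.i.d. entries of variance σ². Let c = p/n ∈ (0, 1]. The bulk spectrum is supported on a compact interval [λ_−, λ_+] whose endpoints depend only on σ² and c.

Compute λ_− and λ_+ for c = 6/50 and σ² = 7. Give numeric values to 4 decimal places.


c = 6/50 = 0.120000; √c = 0.346410.
λ_− = σ² (1 − √c)² = 7 · (1 − 0.346410)² = 7 · (0.653590)² = 2.990258.
λ_+ = σ² (1 + √c)² = 7 · (1 + 0.346410)² = 7 · (1.346410)² = 12.689742.

Rounded to 4 decimal places: λ_− ≈ 2.9903, λ_+ ≈ 12.6897.


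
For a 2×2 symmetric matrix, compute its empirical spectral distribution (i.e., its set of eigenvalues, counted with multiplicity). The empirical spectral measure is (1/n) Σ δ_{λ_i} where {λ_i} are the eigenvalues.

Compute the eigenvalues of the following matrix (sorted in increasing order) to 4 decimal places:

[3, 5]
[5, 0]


Since M is real symmetric, both eigenvalues are real; they are the roots of det(λI − M) = λ² − (tr M) λ + det M.
tr M = 3 + 0 = 3.
det M = 3·0 − 5² = 0 − 25 = -25.
Characteristic polynomial: λ² − 3λ − 25 = 0.
Discriminant Δ = (tr M)² − 4·det M = 9 − (-100) = 109; √Δ = 10.440307.
λ = (tr M ± √Δ)/2 = (3 ± 10.440307)/2, giving (tr M − √Δ)/2 = -3.7202 and (tr M + √Δ)/2 = 6.7202.

Eigenvalues sorted in increasing order: [-3.7202, 6.7202].


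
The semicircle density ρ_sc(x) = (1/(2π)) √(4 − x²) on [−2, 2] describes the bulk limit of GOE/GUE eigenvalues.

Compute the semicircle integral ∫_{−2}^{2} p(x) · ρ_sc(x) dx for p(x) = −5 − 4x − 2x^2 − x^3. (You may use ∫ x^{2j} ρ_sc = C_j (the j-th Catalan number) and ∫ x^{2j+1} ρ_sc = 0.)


Write p(x) = Σ a_i x^i, split into monomials and integrate each against ρ_sc separately.
Using ∫ x^{2j} ρ_sc = C_j = (1/(j+1)) C(2j, j) (Catalan numbers) and ∫ x^{2j+1} ρ_sc = 0 (odd monomials vanish by symmetry):
  i = 0 (even): a_0 · C_{0} = -5 · 1 = -5
  i = 1 (odd): ∫ x^1 ρ_sc = 0 (vanishes)
  i = 2 (even): a_2 · C_{1} = -2 · 1 = -2
  i = 3 (odd): ∫ x^3 ρ_sc = 0 (vanishes)

Summing the contributions: ∫_{−2}^{2} p(x) ρ_sc(x) dx = (-5) + (-2) = -7.


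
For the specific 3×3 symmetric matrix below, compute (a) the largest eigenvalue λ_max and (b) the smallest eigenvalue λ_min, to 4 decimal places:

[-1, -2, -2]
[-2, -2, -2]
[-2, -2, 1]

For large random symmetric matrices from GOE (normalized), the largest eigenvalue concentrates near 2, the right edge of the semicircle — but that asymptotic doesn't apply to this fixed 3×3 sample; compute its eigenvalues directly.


Since M is real symmetric, all three eigenvalues are real; they are the roots of det(λI − M) = λ³ − (tr M) λ² + s λ − det M, where s is the sum of the principal 2×2 minors.
tr M = -1 + (-2) + 1 = -2.
s = ((-1)·(-2) − (-2)²) + ((-1)·1 − (-2)²) + ((-2)·1 − (-2)²) = -2 + (-5) + (-6) = -13.
det M (expand along row 1) = (-1)·(-6) − (-2)·(-6) + (-2)·0 = -6.
Characteristic polynomial: λ³ + 2λ² − 13λ + 6 = 0.
Substitute λ = y + (tr M)/3 = y − 0.666667 to remove the quadratic term: y³ + p·y + q = 0 with p = s − (tr M)²/3 = -14.333333 and q = −2(tr M)³/27 + (tr M)·s/3 − det M = 15.259259.
Three real roots ⇒ use the trigonometric (Viète) form: r = 2√(−p/3) = 4.371626, φ = arccos(3q/(p·r)) = arccos(-0.730575) = 2.389959 rad.
y_k = r·cos(φ/3 − 2πk/3) for k = 0, 1, 2 gives y = 3.056220, 1.178913, -4.235133.
λ_k = y_k − 0.666667 gives λ = 2.3896, 0.5122, -4.9018 (check: the sum is -2.0000 = tr M).

Hence λ_max = 2.3896 and λ_min = -4.9018.


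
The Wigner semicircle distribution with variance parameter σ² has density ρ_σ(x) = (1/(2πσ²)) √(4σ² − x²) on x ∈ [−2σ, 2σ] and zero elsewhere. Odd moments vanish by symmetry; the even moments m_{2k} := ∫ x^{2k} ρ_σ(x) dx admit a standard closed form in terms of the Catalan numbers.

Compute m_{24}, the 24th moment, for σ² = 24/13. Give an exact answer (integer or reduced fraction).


By the scaled semicircle moment identity, m_{2k} = σ^{2k} · C_k with k = 12.
C_12 = (1/(k+1)) · C(2k, k) = (1/13) · C(24, 12) = (1/13) · 2704156 = 208012.
σ^{2k} = (σ²)^k = (24/13)^12 = 36520347436056576/23298085122481.

Therefore m_{24} = σ^{24} · C_12 = (36520347436056576/23298085122481) · 208012 = 7596670510869000486912/23298085122481.


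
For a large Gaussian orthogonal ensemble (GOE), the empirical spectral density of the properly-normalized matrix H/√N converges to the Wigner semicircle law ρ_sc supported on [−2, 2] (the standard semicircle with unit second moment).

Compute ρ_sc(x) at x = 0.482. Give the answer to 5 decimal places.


ρ_sc(x) = (1/(2π)) √(4 − x²). With x = 0.482:
  4 − x² = 4 − (0.482)² = 4 − 0.232324 = 3.767676.
  √(4 − x²) = 1.941050.
  1/(2π) = 0.159155.
  ρ_sc(0.482) = 0.159155 · 1.941050 = 0.308928.

Rounded to 5 decimal places: ρ_sc(0.482) ≈ 0.30893.


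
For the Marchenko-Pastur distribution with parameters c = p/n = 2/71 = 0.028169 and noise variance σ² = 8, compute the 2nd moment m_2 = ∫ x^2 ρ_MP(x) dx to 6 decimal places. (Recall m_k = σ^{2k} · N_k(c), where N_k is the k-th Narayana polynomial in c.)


E[X²] = σ⁴ (1 + c) (second MP moment). With σ² = 8 (so σ⁴ = 64) and c = 2/71 = 0.028169: E[X²] = 64 · (1 + 0.028169) = 64 · 1.028169.

So E[X^2] = 65.802817.


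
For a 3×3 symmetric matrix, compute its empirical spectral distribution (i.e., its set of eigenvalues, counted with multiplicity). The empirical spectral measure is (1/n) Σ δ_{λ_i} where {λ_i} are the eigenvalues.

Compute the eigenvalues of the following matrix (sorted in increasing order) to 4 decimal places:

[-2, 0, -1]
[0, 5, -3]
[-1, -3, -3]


Since M is real symmetric, all three eigenvalues are real; they are the roots of det(λI − M) = λ³ − (tr M) λ² + s λ − det M, where s is the sum of the principal 2×2 minors.
tr M = -2 + 5 + (-3) = 0.
s = ((-2)·5 − 0²) + ((-2)·(-3) − (-1)²) + (5·(-3) − (-3)²) = -10 + 5 + (-24) = -29.
det M (expand along row 1) = (-2)·(-24) − 0·(-3) + (-1)·5 = 43.
Characteristic polynomial: λ³ − 29λ − 43 = 0.
Substitute λ = y + (tr M)/3 = y + 0.000000 to remove the quadratic term: y³ + p·y + q = 0 with p = s − (tr M)²/3 = -29.000000 and q = −2(tr M)³/27 + (tr M)·s/3 − det M = -43.000000.
Three real roots ⇒ use the trigonometric (Viète) form: r = 2√(−p/3) = 6.218253, φ = arccos(3q/(p·r)) = arccos(0.715358) = 0.773660 rad.
y_k = r·cos(φ/3 − 2πk/3) for k = 0, 1, 2 gives y = 6.012622, -1.632891, -4.379731.
λ_k = y_k + 0.000000 gives λ = 6.0126, -1.6329, -4.3797 (check: the sum is 0.0000 = tr M).

Eigenvalues sorted in increasing order: [-4.3797, -1.6329, 6.0126].


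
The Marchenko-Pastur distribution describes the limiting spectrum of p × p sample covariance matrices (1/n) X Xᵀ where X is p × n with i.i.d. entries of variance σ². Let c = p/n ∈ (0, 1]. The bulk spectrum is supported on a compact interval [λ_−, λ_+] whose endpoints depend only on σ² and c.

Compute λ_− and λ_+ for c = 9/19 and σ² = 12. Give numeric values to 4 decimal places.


c = 9/19 = 0.473684; √c = 0.688247.
λ_− = σ² (1 − √c)² = 12 · (1 − 0.688247)² = 12 · (0.311753)² = 1.166278.
λ_+ = σ² (1 + √c)² = 12 · (1 + 0.688247)² = 12 · (1.688247)² = 34.202143.

Rounded to 4 decimal places: λ_− ≈ 1.1663, λ_+ ≈ 34.2021.


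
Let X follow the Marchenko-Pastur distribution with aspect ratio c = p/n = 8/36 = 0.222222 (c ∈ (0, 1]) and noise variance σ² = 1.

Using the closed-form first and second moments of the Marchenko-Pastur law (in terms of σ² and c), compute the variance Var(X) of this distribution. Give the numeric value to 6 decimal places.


Recall the MP moments m_1 = E[X] = σ² and m_2 = E[X²] = σ⁴ (1 + c).
m_1 = E[X] = σ² = 1, so m_1² = 1.
m_2 = E[X²] = σ⁴ (1 + c) = 1 · (1 + 0.222222) = 1 · 1.222222 = 1.222222.
(Note m_2 − m_1² simplifies to c · σ⁴ = 0.222222 · 1.)

Var(X) = m_2 − m_1² = 1.222222 − 1 = 0.222222.


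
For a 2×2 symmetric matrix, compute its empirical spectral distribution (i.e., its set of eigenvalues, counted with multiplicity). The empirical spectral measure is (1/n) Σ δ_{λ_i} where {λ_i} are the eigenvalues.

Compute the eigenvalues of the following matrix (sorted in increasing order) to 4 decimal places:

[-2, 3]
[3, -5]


Since M is real symmetric, both eigenvalues are real; they are the roots of det(λI − M) = λ² − (tr M) λ + det M.
tr M = -2 + (-5) = -7.
det M = (-2)·(-5) − 3² = 10 − 9 = 1.
Characteristic polynomial: λ² + 7λ + 1 = 0.
Discriminant Δ = (tr M)² − 4·det M = 49 − 4 = 45; √Δ = 6.708204.
λ = (tr M ± √Δ)/2 = (-7 ± 6.708204)/2, giving (tr M − √Δ)/2 = -6.8541 and (tr M + √Δ)/2 = -0.1459.

Eigenvalues sorted in increasing order: [-6.8541, -0.1459].


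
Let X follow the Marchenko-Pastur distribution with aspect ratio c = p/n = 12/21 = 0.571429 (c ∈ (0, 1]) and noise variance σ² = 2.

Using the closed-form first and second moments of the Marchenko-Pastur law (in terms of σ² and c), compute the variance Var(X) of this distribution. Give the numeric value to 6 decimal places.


Recall the MP moments m_1 = E[X] = σ² and m_2 = E[X²] = σ⁴ (1 + c).
m_1 = E[X] = σ² = 2, so m_1² = 4.
m_2 = E[X²] = σ⁴ (1 + c) = 4 · (1 + 0.571429) = 4 · 1.571429 = 6.285714.
(Note m_2 − m_1² simplifies to c · σ⁴ = 0.571429 · 4.)

Var(X) = m_2 − m_1² = 6.285714 − 4 = 2.285714.


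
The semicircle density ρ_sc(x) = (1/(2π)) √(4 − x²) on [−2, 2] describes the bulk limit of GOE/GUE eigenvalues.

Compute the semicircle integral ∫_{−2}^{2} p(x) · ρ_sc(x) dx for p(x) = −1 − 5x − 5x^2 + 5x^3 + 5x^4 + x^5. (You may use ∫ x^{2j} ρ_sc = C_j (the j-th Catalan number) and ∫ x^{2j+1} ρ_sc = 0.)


Write p(x) = Σ a_i x^i, split into monomials and integrate each against ρ_sc separately.
Using ∫ x^{2j} ρ_sc = C_j = (1/(j+1)) C(2j, j) (Catalan numbers) and ∫ x^{2j+1} ρ_sc = 0 (odd monomials vanish by symmetry):
  i = 0 (even): a_0 · C_{0} = -1 · 1 = -1
  i = 1 (odd): ∫ x^1 ρ_sc = 0 (vanishes)
  i = 2 (even): a_2 · C_{1} = -5 · 1 = -5
  i = 3 (odd): ∫ x^3 ρ_sc = 0 (vanishes)
  i = 4 (even): a_4 · C_{2} = 5 · 2 = 10
  i = 5 (odd): ∫ x^5 ρ_sc = 0 (vanishes)

Summing the contributions: ∫_{−2}^{2} p(x) ρ_sc(x) dx = (-1) + (-5) + 10 = 4.


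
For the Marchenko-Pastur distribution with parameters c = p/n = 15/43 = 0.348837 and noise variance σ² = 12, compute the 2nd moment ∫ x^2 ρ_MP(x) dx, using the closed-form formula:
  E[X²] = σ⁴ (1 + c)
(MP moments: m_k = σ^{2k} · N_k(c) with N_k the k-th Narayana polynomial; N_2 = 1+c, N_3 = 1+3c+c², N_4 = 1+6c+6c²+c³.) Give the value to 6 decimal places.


E[X²] = σ⁴ (1 + c) (second MP moment). With σ² = 12 (so σ⁴ = 144) and c = 15/43 = 0.348837: E[X²] = 144 · (1 + 0.348837) = 144 · 1.348837.

So E[X^2] = 194.232558.


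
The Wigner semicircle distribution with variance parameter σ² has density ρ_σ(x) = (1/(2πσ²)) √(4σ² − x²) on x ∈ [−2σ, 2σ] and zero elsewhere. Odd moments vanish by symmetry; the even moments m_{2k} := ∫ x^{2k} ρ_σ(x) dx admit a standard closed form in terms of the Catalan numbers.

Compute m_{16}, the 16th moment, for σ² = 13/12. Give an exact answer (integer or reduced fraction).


By the scaled semicircle moment identity, m_{2k} = σ^{2k} · C_k with k = 8.
C_8 = (1/(k+1)) · C(2k, k) = (1/9) · C(16, 8) = (1/9) · 12870 = 1430.
σ^{2k} = (σ²)^k = (13/12)^8 = 815730721/429981696.

Therefore m_{16} = σ^{16} · C_8 = (815730721/429981696) · 1430 = 583247465515/214990848.
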